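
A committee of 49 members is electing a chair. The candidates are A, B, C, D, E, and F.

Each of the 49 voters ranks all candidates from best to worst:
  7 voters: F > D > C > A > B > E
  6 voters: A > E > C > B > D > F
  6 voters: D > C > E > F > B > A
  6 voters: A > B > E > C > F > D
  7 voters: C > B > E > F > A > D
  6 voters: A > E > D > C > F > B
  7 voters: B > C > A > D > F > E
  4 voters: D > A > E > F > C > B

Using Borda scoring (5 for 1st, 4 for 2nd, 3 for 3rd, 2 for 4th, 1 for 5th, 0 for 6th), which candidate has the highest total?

C

A: 7×2 + 6×5 + 6×0 + 6×5 + 7×1 + 6×5 + 7×3 + 4×4 = 148
B: 7×1 + 6×2 + 6×1 + 6×4 + 7×4 + 6×0 + 7×5 + 4×0 = 112
C: 7×3 + 6×3 + 6×4 + 6×2 + 7×5 + 6×2 + 7×4 + 4×1 = 154
D: 7×4 + 6×1 + 6×5 + 6×0 + 7×0 + 6×3 + 7×2 + 4×5 = 116
E: 7×0 + 6×4 + 6×3 + 6×3 + 7×3 + 6×4 + 7×0 + 4×3 = 117
F: 7×5 + 6×0 + 6×2 + 6×1 + 7×2 + 6×1 + 7×1 + 4×2 = 88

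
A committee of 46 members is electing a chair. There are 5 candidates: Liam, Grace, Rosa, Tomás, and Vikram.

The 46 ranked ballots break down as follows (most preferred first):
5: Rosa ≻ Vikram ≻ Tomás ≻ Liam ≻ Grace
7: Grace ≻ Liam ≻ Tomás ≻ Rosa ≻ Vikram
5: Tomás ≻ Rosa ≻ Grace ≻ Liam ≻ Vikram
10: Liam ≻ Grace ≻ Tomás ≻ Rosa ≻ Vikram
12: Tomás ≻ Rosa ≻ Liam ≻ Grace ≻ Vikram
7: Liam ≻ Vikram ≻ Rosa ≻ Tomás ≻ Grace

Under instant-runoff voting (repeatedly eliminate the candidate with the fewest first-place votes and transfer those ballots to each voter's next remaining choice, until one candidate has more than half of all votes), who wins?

Liam

Round 1: Liam 17, Grace 7, Rosa 5, Tomás 17, Vikram 0. Vikram eliminated.
Round 2: Liam 17, Grace 7, Rosa 5, Tomás 17. Rosa eliminated.
Round 3: Liam 17, Grace 7, Tomás 22. Grace eliminated.
Round 4: Liam 24, Tomás 22. Liam has a majority (≥24).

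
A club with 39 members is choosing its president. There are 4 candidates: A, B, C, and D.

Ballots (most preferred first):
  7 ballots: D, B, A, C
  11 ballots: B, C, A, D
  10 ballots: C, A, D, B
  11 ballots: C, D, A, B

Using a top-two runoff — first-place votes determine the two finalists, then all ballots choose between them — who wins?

Round 1 first-place votes: A 0, B 11, C 21, D 7. C and B advance.
Runoff: C is ranked above B on 21 ballots, B above C on 18.

C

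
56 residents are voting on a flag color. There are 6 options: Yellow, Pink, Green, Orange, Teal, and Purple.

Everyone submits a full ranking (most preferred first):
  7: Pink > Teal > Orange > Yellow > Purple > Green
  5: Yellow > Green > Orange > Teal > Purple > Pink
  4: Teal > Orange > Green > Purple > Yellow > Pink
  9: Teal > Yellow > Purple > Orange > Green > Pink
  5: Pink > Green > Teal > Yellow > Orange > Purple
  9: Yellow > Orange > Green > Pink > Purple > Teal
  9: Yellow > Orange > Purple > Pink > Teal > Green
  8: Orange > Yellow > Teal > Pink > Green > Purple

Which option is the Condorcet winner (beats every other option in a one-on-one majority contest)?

Yellow vs Pink: 44–12
Yellow vs Green: 47–9
Yellow vs Orange: 37–19
Yellow vs Teal: 31–25
Yellow vs Purple: 52–4
Yellow beats every other option.

Yellow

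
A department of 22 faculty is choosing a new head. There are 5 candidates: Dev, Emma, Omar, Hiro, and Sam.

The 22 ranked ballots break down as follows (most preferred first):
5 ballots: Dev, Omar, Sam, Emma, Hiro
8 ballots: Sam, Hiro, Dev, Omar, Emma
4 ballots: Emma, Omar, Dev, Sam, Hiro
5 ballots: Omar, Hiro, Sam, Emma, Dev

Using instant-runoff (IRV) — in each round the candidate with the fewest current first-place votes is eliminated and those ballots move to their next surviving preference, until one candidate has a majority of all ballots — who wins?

Round 1: Dev 5, Emma 4, Omar 5, Hiro 0, Sam 8. Hiro eliminated.
Round 2: Dev 5, Emma 4, Omar 5, Sam 8. Emma eliminated.
Round 3: Dev 5, Omar 9, Sam 8. Dev eliminated.
Round 4: Omar 14, Sam 8. Omar has a majority (≥12).

Omar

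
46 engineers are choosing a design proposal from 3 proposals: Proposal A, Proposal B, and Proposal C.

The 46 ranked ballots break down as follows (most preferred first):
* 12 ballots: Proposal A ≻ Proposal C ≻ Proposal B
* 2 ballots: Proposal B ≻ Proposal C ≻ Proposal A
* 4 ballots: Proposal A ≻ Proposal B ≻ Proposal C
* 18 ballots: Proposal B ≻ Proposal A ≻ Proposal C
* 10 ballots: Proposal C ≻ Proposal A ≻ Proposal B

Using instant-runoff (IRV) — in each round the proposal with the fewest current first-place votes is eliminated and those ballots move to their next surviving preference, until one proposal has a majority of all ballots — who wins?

Proposal A

Round 1: Proposal A 16, Proposal B 20, Proposal C 10. Proposal C eliminated.
Round 2: Proposal A 26, Proposal B 20. Proposal A has a majority (≥24).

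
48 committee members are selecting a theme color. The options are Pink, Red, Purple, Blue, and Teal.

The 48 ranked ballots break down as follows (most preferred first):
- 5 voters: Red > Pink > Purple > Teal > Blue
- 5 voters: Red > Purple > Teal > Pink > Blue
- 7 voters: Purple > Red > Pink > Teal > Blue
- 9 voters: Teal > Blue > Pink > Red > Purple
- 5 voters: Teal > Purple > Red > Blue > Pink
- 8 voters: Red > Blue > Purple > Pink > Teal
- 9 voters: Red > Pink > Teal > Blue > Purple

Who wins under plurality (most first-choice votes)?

First-place votes: Pink 0, Red 27, Purple 7, Blue 0, Teal 14.

Red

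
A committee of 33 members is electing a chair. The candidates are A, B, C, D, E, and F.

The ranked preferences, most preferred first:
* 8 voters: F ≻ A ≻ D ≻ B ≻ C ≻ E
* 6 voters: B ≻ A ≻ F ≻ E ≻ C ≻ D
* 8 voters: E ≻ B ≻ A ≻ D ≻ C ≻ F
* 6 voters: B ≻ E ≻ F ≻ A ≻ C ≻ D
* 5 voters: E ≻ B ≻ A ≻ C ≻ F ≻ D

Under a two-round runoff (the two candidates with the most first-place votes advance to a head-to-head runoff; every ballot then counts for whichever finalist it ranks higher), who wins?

B

Round 1 first-place votes: A 0, B 12, C 0, D 0, E 13, F 8. E and B advance.
Runoff: E is ranked above B on 13 ballots, B above E on 20.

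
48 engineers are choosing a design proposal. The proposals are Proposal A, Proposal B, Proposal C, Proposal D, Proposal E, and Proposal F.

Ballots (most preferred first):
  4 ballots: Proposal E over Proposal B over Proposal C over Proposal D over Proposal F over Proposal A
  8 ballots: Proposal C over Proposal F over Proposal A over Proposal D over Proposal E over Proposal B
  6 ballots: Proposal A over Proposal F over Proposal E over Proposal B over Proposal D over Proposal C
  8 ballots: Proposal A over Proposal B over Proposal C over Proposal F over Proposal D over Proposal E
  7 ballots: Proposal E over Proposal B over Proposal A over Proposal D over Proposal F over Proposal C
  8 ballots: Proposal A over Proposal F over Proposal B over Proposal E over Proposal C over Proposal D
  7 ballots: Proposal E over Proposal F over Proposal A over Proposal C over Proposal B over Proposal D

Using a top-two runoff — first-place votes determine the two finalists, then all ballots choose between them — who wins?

Round 1 first-place votes: Proposal A 22, Proposal B 0, Proposal C 8, Proposal D 0, Proposal E 18, Proposal F 0. Proposal A and Proposal E advance.
Runoff: Proposal A is ranked above Proposal E on 30 ballots, Proposal E above Proposal A on 18.

Proposal A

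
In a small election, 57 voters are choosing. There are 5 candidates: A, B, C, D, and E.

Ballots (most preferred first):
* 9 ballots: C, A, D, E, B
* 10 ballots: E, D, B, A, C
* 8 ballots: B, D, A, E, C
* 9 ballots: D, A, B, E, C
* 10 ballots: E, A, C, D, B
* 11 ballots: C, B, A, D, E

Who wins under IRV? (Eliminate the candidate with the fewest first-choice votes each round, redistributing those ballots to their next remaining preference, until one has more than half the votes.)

Round 1: A 0, B 8, C 20, D 9, E 20. A eliminated.
Round 2: B 8, C 20, D 9, E 20. B eliminated.
Round 3: C 20, D 17, E 20. D eliminated.
Round 4: C 20, E 37. E has a majority (≥29).

E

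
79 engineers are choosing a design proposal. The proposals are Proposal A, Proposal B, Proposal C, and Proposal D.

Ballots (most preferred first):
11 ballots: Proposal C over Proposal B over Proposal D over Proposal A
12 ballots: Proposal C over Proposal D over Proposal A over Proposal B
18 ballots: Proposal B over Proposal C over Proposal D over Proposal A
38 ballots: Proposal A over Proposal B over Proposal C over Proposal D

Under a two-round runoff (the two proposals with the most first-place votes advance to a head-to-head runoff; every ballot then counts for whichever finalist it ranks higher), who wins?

Proposal C

Round 1 first-place votes: Proposal A 38, Proposal B 18, Proposal C 23, Proposal D 0. Proposal A and Proposal C advance.
Runoff: Proposal A is ranked above Proposal C on 38 ballots, Proposal C above Proposal A on 41.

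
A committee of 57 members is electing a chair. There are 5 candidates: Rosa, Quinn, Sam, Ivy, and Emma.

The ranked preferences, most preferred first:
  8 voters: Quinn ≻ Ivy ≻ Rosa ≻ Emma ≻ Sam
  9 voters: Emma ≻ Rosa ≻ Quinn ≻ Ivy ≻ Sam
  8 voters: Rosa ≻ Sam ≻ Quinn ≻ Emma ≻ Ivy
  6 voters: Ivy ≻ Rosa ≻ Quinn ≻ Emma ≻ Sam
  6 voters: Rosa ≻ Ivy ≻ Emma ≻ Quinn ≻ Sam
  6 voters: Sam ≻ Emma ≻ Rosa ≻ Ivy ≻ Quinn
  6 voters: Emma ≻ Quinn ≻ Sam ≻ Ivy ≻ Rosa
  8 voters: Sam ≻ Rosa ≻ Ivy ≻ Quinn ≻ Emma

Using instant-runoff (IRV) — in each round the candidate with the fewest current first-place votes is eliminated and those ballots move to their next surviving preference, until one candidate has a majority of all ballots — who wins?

Rosa

Round 1: Rosa 14, Quinn 8, Sam 14, Ivy 6, Emma 15. Ivy eliminated.
Round 2: Rosa 20, Quinn 8, Sam 14, Emma 15. Quinn eliminated.
Round 3: Rosa 28, Sam 14, Emma 15. Sam eliminated.
Round 4: Rosa 36, Emma 21. Rosa has a majority (≥29).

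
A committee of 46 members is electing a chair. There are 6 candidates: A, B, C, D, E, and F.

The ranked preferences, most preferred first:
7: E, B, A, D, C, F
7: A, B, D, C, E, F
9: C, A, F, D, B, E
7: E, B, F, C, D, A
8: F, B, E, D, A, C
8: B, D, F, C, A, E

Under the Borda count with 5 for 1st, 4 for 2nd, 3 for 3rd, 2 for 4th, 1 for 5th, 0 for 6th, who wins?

A: 7×3 + 7×5 + 9×4 + 7×0 + 8×1 + 8×1 = 108
B: 7×4 + 7×4 + 9×1 + 7×4 + 8×4 + 8×5 = 165
C: 7×1 + 7×2 + 9×5 + 7×2 + 8×0 + 8×2 = 96
D: 7×2 + 7×3 + 9×2 + 7×1 + 8×2 + 8×4 = 108
E: 7×5 + 7×1 + 9×0 + 7×5 + 8×3 + 8×0 = 101
F: 7×0 + 7×0 + 9×3 + 7×3 + 8×5 + 8×3 = 112

B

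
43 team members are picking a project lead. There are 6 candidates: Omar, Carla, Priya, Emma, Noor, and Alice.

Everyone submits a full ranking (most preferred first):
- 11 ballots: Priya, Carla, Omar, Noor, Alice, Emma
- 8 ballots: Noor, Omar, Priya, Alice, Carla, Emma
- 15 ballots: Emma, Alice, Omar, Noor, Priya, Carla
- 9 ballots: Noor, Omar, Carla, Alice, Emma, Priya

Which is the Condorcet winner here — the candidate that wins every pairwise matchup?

Omar vs Carla: 32–11
Omar vs Priya: 32–11
Omar vs Emma: 28–15
Omar vs Noor: 26–17
Omar vs Alice: 28–15
Omar beats every other candidate.

Omar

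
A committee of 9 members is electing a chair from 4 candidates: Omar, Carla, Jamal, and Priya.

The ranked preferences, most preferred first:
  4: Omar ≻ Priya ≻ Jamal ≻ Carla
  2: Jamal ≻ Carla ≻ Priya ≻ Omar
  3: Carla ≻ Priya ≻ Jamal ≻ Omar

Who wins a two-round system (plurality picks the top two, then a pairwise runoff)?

Carla

Round 1 first-place votes: Omar 4, Carla 3, Jamal 2, Priya 0. Omar and Carla advance.
Runoff: Omar is ranked above Carla on 4 ballots, Carla above Omar on 5.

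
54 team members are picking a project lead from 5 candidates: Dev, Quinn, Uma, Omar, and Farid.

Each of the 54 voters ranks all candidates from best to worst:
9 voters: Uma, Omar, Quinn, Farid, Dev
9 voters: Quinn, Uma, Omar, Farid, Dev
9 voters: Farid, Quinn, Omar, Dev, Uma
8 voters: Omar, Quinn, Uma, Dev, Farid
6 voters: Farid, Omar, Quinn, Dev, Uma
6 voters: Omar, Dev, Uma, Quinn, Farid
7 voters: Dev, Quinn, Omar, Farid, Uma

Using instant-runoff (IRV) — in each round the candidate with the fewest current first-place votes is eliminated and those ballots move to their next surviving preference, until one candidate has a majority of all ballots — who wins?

Omar

Round 1: Dev 7, Quinn 9, Uma 9, Omar 14, Farid 15. Dev eliminated.
Round 2: Quinn 16, Uma 9, Omar 14, Farid 15. Uma eliminated.
Round 3: Quinn 16, Omar 23, Farid 15. Farid eliminated.
Round 4: Quinn 25, Omar 29. Omar has a majority (≥28).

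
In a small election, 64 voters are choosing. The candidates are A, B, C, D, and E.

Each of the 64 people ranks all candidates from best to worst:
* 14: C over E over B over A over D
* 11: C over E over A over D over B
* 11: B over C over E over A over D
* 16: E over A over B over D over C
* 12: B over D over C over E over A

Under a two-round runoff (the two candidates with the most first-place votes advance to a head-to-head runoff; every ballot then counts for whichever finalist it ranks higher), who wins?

Round 1 first-place votes: A 0, B 23, C 25, D 0, E 16. C and B advance.
Runoff: C is ranked above B on 25 ballots, B above C on 39.

B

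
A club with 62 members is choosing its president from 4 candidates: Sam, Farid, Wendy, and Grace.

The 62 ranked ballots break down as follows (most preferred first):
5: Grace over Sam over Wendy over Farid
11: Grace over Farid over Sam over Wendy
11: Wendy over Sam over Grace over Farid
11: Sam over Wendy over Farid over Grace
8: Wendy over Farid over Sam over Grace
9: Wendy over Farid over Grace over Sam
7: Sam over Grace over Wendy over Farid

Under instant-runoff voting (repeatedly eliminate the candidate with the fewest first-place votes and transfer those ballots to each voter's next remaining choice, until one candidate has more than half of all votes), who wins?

Round 1: Sam 18, Farid 0, Wendy 28, Grace 16. Farid eliminated.
Round 2: Sam 18, Wendy 28, Grace 16. Grace eliminated.
Round 3: Sam 34, Wendy 28. Sam has a majority (≥32).

Sam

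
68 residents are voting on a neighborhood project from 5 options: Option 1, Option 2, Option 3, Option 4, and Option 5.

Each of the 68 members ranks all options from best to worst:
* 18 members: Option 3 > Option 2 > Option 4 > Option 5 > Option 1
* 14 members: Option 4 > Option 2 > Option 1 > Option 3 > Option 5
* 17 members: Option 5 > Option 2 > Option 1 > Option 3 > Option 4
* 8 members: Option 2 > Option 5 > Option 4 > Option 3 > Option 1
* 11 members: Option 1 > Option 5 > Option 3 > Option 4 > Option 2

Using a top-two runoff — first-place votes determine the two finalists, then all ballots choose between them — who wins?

Round 1 first-place votes: Option 1 11, Option 2 8, Option 3 18, Option 4 14, Option 5 17. Option 3 and Option 5 advance.
Runoff: Option 3 is ranked above Option 5 on 32 ballots, Option 5 above Option 3 on 36.

Option 5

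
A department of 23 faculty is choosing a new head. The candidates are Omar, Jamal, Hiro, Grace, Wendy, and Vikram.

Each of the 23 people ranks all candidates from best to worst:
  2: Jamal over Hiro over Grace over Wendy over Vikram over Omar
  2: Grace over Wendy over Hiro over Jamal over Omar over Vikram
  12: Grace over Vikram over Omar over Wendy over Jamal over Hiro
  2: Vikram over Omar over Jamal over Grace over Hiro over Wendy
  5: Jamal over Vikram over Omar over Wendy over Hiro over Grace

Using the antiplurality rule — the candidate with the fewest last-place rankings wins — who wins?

Jamal

Last-place votes: Omar 2, Jamal 0, Hiro 12, Grace 5, Wendy 2, Vikram 2.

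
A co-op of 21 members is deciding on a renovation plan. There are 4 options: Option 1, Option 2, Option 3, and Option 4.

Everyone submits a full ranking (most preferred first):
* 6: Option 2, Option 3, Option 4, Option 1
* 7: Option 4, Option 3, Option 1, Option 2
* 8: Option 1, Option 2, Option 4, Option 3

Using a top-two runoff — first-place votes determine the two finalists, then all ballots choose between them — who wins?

Round 1 first-place votes: Option 1 8, Option 2 6, Option 3 0, Option 4 7. Option 1 and Option 4 advance.
Runoff: Option 1 is ranked above Option 4 on 8 ballots, Option 4 above Option 1 on 13.

Option 4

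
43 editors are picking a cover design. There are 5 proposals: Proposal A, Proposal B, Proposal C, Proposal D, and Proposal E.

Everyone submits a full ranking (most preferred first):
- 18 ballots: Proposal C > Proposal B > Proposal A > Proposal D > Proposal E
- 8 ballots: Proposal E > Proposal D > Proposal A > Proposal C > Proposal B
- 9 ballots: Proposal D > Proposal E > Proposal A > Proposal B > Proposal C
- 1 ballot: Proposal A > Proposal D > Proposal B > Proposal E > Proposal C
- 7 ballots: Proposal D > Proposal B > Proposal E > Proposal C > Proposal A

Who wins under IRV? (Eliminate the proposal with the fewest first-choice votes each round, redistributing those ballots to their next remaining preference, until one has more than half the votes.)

Proposal D

Round 1: Proposal A 1, Proposal B 0, Proposal C 18, Proposal D 16, Proposal E 8. Proposal B eliminated.
Round 2: Proposal A 1, Proposal C 18, Proposal D 16, Proposal E 8. Proposal A eliminated.
Round 3: Proposal C 18, Proposal D 17, Proposal E 8. Proposal E eliminated.
Round 4: Proposal C 18, Proposal D 25. Proposal D has a majority (≥22).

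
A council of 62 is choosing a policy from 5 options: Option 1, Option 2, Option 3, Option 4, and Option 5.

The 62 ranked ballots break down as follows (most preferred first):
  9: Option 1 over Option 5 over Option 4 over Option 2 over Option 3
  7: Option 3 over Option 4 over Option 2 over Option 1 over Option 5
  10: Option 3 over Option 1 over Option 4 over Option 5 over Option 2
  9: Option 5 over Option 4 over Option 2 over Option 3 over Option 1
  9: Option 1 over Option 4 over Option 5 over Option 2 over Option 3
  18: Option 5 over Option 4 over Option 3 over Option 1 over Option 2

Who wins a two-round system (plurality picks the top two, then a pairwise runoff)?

Option 1

Round 1 first-place votes: Option 1 18, Option 2 0, Option 3 17, Option 4 0, Option 5 27. Option 5 and Option 1 advance.
Runoff: Option 5 is ranked above Option 1 on 27 ballots, Option 1 above Option 5 on 35.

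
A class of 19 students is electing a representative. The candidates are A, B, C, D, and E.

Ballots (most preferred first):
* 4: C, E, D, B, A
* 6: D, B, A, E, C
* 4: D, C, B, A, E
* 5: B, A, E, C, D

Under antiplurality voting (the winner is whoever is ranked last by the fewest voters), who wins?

Last-place votes: A 4, B 0, C 6, D 5, E 4.

B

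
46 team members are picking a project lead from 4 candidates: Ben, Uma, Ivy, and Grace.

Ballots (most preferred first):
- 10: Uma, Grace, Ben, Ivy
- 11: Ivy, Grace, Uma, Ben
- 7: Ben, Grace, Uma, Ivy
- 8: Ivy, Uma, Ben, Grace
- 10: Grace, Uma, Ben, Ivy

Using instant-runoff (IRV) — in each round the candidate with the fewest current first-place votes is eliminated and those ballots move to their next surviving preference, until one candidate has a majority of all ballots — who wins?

Round 1: Ben 7, Uma 10, Ivy 19, Grace 10. Ben eliminated.
Round 2: Uma 10, Ivy 19, Grace 17. Uma eliminated.
Round 3: Ivy 19, Grace 27. Grace has a majority (≥24).

Grace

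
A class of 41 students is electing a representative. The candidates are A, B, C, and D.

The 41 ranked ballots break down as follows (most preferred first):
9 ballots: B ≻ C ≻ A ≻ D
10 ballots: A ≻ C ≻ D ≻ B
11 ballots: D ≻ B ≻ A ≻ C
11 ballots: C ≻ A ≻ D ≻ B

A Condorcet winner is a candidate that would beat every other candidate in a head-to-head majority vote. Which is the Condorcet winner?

A

A vs B: 21–20
A vs C: 21–20
A vs D: 30–11
A beats every other candidate.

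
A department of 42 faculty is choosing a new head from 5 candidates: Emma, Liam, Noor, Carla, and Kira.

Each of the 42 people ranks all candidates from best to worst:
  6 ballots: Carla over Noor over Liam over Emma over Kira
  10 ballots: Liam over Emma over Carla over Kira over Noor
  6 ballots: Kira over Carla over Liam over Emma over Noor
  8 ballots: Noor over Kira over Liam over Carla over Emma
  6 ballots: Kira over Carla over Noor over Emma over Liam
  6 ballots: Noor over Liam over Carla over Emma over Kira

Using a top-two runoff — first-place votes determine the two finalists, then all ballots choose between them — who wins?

Round 1 first-place votes: Emma 0, Liam 10, Noor 14, Carla 6, Kira 12. Noor and Kira advance.
Runoff: Noor is ranked above Kira on 20 ballots, Kira above Noor on 22.

Kira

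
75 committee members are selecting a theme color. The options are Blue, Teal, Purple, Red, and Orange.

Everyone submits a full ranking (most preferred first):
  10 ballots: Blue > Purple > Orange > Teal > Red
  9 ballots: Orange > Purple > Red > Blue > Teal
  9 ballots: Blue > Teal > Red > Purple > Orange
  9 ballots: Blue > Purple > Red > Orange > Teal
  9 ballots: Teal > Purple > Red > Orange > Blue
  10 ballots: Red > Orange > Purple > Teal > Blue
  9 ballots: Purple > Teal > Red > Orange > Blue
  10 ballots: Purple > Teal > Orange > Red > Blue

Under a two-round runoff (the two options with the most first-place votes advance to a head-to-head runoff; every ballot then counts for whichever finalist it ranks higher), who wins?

Round 1 first-place votes: Blue 28, Teal 9, Purple 19, Red 10, Orange 9. Blue and Purple advance.
Runoff: Blue is ranked above Purple on 28 ballots, Purple above Blue on 47.

Purple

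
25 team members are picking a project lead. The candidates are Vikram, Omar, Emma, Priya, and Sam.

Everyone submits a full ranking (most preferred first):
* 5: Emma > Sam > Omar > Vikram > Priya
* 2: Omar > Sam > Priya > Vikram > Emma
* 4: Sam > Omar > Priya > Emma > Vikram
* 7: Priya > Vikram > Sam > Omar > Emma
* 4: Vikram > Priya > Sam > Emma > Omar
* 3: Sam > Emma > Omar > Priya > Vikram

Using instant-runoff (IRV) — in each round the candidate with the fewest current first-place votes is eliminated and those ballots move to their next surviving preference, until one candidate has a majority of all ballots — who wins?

Sam

Round 1: Vikram 4, Omar 2, Emma 5, Priya 7, Sam 7. Omar eliminated.
Round 2: Vikram 4, Emma 5, Priya 7, Sam 9. Vikram eliminated.
Round 3: Emma 5, Priya 11, Sam 9. Emma eliminated.
Round 4: Priya 11, Sam 14. Sam has a majority (≥13).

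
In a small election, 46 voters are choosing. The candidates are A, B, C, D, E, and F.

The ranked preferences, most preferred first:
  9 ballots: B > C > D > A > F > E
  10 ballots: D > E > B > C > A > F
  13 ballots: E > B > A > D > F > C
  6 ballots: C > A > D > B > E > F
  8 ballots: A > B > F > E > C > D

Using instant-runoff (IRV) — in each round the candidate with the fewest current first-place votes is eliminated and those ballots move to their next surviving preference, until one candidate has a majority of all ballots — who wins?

A

Round 1: A 8, B 9, C 6, D 10, E 13, F 0. F eliminated.
Round 2: A 8, B 9, C 6, D 10, E 13. C eliminated.
Round 3: A 14, B 9, D 10, E 13. B eliminated.
Round 4: A 14, D 19, E 13. E eliminated.
Round 5: A 27, D 19. A has a majority (≥24).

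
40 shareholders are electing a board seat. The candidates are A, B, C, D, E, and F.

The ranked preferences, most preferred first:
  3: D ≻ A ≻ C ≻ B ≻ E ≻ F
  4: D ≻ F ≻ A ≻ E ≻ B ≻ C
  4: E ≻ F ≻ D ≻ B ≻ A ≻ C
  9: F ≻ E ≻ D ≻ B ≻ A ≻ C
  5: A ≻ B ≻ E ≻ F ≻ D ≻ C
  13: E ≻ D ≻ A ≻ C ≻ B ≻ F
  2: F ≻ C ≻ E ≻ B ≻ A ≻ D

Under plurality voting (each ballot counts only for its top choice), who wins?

E

First-place votes: A 5, B 0, C 0, D 7, E 17, F 11.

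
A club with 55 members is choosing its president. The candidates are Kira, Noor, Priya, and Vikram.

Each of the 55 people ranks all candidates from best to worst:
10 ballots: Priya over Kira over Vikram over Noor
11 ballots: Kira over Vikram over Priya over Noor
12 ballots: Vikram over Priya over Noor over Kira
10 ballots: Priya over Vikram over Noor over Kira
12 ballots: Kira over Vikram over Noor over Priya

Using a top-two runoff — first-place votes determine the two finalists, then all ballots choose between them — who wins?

Round 1 first-place votes: Kira 23, Noor 0, Priya 20, Vikram 12. Kira and Priya advance.
Runoff: Kira is ranked above Priya on 23 ballots, Priya above Kira on 32.

Priya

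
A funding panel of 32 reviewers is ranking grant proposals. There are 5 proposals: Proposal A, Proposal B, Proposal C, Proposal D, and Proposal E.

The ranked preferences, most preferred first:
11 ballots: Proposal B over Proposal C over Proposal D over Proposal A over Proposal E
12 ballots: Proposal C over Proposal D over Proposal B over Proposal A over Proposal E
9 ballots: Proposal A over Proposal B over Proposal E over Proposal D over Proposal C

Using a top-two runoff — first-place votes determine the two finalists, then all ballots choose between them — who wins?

Proposal B

Round 1 first-place votes: Proposal A 9, Proposal B 11, Proposal C 12, Proposal D 0, Proposal E 0. Proposal C and Proposal B advance.
Runoff: Proposal C is ranked above Proposal B on 12 ballots, Proposal B above Proposal C on 20.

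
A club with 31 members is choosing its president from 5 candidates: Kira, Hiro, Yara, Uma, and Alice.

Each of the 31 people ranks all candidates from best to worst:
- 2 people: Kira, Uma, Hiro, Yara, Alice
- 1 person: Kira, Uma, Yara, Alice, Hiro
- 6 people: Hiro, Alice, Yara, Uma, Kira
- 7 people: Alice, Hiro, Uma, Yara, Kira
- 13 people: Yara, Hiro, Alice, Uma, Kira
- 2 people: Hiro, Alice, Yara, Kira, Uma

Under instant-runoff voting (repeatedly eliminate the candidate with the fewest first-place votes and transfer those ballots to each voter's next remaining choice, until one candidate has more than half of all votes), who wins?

Round 1: Kira 3, Hiro 8, Yara 13, Uma 0, Alice 7. Uma eliminated.
Round 2: Kira 3, Hiro 8, Yara 13, Alice 7. Kira eliminated.
Round 3: Hiro 10, Yara 14, Alice 7. Alice eliminated.
Round 4: Hiro 17, Yara 14. Hiro has a majority (≥16).

Hiro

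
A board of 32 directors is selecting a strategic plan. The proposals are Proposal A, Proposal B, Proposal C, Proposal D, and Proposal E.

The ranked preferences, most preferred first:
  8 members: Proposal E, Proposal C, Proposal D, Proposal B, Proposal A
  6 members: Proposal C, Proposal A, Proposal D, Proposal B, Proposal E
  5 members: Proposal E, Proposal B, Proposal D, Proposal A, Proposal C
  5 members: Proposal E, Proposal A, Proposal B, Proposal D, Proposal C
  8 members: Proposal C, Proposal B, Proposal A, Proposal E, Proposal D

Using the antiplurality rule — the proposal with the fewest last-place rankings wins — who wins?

Last-place votes: Proposal A 8, Proposal B 0, Proposal C 10, Proposal D 8, Proposal E 6.

Proposal B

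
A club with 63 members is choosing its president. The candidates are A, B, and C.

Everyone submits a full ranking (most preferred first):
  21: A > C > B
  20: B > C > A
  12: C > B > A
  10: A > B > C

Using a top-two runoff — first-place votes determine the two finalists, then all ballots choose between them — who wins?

Round 1 first-place votes: A 31, B 20, C 12. A and B advance.
Runoff: A is ranked above B on 31 ballots, B above A on 32.

B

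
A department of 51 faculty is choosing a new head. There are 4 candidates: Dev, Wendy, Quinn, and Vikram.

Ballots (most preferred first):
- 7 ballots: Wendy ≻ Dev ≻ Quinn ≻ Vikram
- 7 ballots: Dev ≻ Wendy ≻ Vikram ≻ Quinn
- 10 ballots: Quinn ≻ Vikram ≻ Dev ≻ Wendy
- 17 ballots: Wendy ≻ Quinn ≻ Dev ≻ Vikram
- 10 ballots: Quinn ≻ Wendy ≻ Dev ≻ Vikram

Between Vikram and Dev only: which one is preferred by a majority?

Vikram is ranked above Dev on 10 ballots; Dev above Vikram on 41.

Dev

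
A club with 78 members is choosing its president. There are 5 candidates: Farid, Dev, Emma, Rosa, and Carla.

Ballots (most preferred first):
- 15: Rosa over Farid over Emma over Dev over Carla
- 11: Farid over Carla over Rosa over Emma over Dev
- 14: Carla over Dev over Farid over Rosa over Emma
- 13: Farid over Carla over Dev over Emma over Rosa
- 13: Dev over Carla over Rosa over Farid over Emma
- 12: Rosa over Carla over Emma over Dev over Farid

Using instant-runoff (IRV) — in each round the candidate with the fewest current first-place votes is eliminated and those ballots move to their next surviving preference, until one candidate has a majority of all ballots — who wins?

Carla

Round 1: Farid 24, Dev 13, Emma 0, Rosa 27, Carla 14. Emma eliminated.
Round 2: Farid 24, Dev 13, Rosa 27, Carla 14. Dev eliminated.
Round 3: Farid 24, Rosa 27, Carla 27. Farid eliminated.
Round 4: Rosa 27, Carla 51. Carla has a majority (≥40).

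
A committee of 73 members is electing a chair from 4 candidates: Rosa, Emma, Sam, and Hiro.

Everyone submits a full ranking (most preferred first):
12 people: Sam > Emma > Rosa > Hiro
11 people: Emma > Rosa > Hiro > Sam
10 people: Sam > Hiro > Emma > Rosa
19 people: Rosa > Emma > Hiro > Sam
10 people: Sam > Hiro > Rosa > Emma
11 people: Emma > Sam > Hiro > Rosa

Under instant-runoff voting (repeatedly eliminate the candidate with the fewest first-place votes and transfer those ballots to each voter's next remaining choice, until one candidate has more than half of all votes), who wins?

Emma

Round 1: Rosa 19, Emma 22, Sam 32, Hiro 0. Hiro eliminated.
Round 2: Rosa 19, Emma 22, Sam 32. Rosa eliminated.
Round 3: Emma 41, Sam 32. Emma has a majority (≥37).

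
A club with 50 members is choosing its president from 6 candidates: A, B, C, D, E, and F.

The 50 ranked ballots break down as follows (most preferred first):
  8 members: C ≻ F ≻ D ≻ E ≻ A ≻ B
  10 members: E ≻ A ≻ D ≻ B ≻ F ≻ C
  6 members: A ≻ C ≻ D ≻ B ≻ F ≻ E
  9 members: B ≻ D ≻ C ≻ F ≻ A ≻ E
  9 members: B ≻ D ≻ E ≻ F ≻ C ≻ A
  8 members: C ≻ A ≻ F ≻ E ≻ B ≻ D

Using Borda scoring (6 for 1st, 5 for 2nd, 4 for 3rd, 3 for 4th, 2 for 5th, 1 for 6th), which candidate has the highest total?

D

A: 8×2 + 10×5 + 6×6 + 9×2 + 9×1 + 8×5 = 169
B: 8×1 + 10×3 + 6×3 + 9×6 + 9×6 + 8×2 = 180
C: 8×6 + 10×1 + 6×5 + 9×4 + 9×2 + 8×6 = 190
D: 8×4 + 10×4 + 6×4 + 9×5 + 9×5 + 8×1 = 194
E: 8×3 + 10×6 + 6×1 + 9×1 + 9×4 + 8×3 = 159
F: 8×5 + 10×2 + 6×2 + 9×3 + 9×3 + 8×4 = 158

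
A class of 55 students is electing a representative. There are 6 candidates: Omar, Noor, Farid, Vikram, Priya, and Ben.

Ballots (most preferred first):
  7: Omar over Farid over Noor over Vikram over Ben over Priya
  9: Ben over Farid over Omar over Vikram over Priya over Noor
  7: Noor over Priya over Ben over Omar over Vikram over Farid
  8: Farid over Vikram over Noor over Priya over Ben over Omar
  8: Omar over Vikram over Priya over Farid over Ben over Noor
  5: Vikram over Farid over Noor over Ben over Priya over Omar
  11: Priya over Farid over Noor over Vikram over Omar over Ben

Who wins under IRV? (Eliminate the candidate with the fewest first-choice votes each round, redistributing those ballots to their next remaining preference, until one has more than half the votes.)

Farid

Round 1: Omar 15, Noor 7, Farid 8, Vikram 5, Priya 11, Ben 9. Vikram eliminated.
Round 2: Omar 15, Noor 7, Farid 13, Priya 11, Ben 9. Noor eliminated.
Round 3: Omar 15, Farid 13, Priya 18, Ben 9. Ben eliminated.
Round 4: Omar 15, Farid 22, Priya 18. Omar eliminated.
Round 5: Farid 29, Priya 26. Farid has a majority (≥28).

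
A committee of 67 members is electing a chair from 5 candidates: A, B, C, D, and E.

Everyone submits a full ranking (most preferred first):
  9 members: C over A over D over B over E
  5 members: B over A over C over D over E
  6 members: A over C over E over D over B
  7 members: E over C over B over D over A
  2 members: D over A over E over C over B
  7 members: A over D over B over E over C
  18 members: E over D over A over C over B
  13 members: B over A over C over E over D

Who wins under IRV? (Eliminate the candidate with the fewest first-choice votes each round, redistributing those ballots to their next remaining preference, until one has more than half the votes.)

A

Round 1: A 13, B 18, C 9, D 2, E 25. D eliminated.
Round 2: A 15, B 18, C 9, E 25. C eliminated.
Round 3: A 24, B 18, E 25. B eliminated.
Round 4: A 42, E 25. A has a majority (≥34).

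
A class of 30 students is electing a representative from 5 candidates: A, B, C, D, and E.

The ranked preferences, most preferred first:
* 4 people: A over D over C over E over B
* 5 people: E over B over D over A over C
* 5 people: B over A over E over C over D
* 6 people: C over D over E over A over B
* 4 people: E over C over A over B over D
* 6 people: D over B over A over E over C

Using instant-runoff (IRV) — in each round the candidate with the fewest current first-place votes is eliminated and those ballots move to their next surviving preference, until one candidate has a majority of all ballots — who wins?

D

Round 1: A 4, B 5, C 6, D 6, E 9. A eliminated.
Round 2: B 5, C 6, D 10, E 9. B eliminated.
Round 3: C 6, D 10, E 14. C eliminated.
Round 4: D 16, E 14. D has a majority (≥16).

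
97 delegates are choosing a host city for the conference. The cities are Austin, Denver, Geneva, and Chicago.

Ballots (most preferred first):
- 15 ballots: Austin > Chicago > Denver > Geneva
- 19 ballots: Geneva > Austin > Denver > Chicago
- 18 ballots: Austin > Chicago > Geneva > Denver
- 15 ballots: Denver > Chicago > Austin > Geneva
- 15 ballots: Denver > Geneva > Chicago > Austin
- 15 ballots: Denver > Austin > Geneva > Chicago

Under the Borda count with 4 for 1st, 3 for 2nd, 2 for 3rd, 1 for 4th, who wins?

Austin

Austin: 15×4 + 19×3 + 18×4 + 15×2 + 15×1 + 15×3 = 279
Denver: 15×2 + 19×2 + 18×1 + 15×4 + 15×4 + 15×4 = 266
Geneva: 15×1 + 19×4 + 18×2 + 15×1 + 15×3 + 15×2 = 217
Chicago: 15×3 + 19×1 + 18×3 + 15×3 + 15×2 + 15×1 = 208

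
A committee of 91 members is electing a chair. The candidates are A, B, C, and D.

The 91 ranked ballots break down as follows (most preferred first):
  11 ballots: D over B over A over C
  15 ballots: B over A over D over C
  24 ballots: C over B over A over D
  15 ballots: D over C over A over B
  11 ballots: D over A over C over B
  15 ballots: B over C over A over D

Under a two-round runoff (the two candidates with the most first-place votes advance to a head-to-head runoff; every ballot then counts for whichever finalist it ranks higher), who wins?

Round 1 first-place votes: A 0, B 30, C 24, D 37. D and B advance.
Runoff: D is ranked above B on 37 ballots, B above D on 54.

B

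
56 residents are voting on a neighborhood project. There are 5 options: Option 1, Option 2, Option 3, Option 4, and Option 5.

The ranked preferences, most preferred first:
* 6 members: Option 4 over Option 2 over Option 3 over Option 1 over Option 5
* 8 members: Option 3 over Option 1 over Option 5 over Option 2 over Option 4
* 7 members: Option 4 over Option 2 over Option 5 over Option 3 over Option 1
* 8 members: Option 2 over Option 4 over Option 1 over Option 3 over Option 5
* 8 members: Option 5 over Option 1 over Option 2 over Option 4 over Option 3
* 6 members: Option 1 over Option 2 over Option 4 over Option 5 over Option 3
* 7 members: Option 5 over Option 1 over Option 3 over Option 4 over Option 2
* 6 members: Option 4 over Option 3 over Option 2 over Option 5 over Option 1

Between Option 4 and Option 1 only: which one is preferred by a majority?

Option 1

Option 4 is ranked above Option 1 on 27 ballots; Option 1 above Option 4 on 29.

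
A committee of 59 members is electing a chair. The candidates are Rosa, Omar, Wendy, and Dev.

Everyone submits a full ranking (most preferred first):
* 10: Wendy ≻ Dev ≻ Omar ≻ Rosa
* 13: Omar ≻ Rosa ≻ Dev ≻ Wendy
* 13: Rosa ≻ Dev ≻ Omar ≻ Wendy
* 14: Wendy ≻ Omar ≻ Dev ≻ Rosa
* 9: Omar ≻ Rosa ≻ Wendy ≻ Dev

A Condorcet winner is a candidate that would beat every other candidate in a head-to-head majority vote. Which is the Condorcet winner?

Omar vs Rosa: 46–13
Omar vs Wendy: 35–24
Omar vs Dev: 36–23
Omar beats every other candidate.

Omar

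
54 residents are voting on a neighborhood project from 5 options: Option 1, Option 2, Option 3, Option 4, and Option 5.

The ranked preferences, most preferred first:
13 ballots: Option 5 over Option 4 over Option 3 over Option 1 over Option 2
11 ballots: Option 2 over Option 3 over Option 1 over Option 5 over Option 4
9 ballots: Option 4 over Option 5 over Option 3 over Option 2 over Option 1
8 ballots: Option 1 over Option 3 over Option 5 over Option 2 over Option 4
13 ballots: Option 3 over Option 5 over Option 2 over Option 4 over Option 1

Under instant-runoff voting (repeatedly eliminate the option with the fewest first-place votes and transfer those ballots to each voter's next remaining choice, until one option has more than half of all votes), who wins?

Round 1: Option 1 8, Option 2 11, Option 3 13, Option 4 9, Option 5 13. Option 1 eliminated.
Round 2: Option 2 11, Option 3 21, Option 4 9, Option 5 13. Option 4 eliminated.
Round 3: Option 2 11, Option 3 21, Option 5 22. Option 2 eliminated.
Round 4: Option 3 32, Option 5 22. Option 3 has a majority (≥28).

Option 3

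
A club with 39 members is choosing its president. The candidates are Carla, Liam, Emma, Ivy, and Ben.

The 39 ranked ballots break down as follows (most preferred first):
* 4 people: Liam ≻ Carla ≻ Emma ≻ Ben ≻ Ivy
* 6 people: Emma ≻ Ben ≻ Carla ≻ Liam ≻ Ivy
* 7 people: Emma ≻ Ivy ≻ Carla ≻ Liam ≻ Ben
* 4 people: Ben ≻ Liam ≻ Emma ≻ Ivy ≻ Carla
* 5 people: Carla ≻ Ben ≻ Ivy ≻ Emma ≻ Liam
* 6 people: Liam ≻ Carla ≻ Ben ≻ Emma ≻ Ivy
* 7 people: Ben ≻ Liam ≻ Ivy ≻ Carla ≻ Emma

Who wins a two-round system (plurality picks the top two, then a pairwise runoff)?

Round 1 first-place votes: Carla 5, Liam 10, Emma 13, Ivy 0, Ben 11. Emma and Ben advance.
Runoff: Emma is ranked above Ben on 17 ballots, Ben above Emma on 22.

Ben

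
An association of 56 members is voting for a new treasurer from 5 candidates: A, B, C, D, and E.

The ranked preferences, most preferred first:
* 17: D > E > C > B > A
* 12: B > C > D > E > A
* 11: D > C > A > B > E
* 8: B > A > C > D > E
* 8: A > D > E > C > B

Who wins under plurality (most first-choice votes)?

First-place votes: A 8, B 20, C 0, D 28, E 0.

D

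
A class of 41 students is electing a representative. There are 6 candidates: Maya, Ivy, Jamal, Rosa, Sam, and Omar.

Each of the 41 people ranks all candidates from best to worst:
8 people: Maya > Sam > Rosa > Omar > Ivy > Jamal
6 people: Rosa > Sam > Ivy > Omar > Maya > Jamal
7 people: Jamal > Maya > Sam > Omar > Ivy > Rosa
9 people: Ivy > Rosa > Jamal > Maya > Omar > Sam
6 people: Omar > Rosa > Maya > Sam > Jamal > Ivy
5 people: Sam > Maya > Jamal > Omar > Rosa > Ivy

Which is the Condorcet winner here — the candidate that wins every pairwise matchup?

Rosa

Rosa vs Maya: 21–20
Rosa vs Ivy: 25–16
Rosa vs Jamal: 29–12
Rosa vs Sam: 21–20
Rosa vs Omar: 23–18
Rosa beats every other candidate.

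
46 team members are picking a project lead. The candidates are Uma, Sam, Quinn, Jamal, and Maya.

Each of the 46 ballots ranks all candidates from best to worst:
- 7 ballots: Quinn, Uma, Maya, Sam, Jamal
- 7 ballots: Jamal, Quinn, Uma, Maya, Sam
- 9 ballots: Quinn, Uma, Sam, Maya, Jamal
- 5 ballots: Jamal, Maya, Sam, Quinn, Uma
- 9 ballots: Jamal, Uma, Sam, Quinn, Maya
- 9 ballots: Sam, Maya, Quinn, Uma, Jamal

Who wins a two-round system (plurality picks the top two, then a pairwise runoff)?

Quinn

Round 1 first-place votes: Uma 0, Sam 9, Quinn 16, Jamal 21, Maya 0. Jamal and Quinn advance.
Runoff: Jamal is ranked above Quinn on 21 ballots, Quinn above Jamal on 25.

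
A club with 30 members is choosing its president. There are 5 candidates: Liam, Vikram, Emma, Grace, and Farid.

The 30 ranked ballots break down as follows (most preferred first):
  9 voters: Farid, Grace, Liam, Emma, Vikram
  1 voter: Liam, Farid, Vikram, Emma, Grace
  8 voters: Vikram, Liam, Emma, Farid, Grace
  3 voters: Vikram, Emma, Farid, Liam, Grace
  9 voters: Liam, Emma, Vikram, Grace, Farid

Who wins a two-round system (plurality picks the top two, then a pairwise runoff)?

Liam

Round 1 first-place votes: Liam 10, Vikram 11, Emma 0, Grace 0, Farid 9. Vikram and Liam advance.
Runoff: Vikram is ranked above Liam on 11 ballots, Liam above Vikram on 19.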